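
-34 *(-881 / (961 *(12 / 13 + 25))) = 1.20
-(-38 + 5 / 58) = 2199/58 = 37.91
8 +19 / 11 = 107/11 = 9.73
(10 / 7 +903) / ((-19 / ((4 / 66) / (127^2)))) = -12662/70790181 = 0.00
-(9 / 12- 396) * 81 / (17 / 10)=37665/2 = 18832.50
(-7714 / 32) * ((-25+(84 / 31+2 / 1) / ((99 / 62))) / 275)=8419831/435600 = 19.33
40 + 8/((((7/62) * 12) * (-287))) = 240956/6027 = 39.98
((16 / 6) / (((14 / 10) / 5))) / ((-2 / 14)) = -200/3 = -66.67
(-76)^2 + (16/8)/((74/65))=213777/37 = 5777.76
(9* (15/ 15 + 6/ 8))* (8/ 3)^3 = 896/3 = 298.67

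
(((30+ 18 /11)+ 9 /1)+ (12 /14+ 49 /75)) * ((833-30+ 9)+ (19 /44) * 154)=30546449/825 = 37026.00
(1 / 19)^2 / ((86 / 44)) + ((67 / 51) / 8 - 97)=-613289231/6333384 = -96.83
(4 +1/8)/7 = 33/56 = 0.59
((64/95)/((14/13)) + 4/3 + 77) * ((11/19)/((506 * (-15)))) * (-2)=157523/13077225 = 0.01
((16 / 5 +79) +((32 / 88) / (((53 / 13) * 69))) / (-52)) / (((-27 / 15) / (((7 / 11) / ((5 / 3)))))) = -115733044/6637455 = -17.44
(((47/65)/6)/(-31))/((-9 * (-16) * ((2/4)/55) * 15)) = -517/2611440 = 0.00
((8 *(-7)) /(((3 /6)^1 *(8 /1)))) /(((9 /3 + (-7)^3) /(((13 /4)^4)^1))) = 199927/43520 = 4.59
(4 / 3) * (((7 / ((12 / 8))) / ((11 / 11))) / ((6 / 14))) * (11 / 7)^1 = 616/27 = 22.81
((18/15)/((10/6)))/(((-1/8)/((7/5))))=-1008/125 = -8.06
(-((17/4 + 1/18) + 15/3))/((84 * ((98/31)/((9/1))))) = -10385/32928 = -0.32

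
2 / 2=1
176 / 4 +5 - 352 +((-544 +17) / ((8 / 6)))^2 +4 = 155923.56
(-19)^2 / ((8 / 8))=361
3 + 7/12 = 43/12 = 3.58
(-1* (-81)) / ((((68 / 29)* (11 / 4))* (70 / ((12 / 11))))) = 14094/71995 = 0.20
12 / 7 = 1.71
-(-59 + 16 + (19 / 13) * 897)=-1268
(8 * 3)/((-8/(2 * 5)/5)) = -150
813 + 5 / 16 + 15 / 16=3257/4 = 814.25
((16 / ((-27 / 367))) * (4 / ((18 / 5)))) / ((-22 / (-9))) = -98.86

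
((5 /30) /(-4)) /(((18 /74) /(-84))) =259/18 = 14.39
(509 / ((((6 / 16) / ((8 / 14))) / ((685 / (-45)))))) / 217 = -2231456/41013 = -54.41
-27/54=-1/2 = -0.50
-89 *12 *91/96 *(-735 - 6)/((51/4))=2000453/34 = 58836.85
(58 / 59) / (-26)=-29/767 = -0.04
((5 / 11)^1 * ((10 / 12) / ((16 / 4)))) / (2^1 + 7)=25/2376 = 0.01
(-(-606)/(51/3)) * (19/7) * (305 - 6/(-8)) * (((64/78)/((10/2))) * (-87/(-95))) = 171944016/38675 = 4445.87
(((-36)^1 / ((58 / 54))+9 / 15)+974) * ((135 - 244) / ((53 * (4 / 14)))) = -104116691/15370 = -6774.02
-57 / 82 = -0.70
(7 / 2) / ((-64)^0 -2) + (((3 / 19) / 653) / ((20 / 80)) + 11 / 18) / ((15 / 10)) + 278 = 184182347/669978 = 274.91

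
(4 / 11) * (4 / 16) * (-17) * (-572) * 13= 11492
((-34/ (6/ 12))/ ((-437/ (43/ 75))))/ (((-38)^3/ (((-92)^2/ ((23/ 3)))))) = -5848/3258025 = 0.00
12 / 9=4/3 = 1.33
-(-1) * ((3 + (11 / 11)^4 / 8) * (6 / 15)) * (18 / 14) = 1.61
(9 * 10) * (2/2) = 90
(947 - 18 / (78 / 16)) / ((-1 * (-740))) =1.27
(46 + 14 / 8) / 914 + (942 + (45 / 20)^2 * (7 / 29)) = 200019413/212048 = 943.27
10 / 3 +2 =16/3 = 5.33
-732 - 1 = -733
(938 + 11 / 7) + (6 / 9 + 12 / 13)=256937/273 = 941.16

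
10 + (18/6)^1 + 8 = 21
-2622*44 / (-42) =19228/7 = 2746.86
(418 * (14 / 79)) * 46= 269192/79 = 3407.49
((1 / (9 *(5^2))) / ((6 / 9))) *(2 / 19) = 1/1425 = 0.00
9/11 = 0.82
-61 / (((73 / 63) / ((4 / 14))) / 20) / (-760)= 549/1387 = 0.40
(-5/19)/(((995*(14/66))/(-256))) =8448/26467 = 0.32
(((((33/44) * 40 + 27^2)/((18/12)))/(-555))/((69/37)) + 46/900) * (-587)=115639/450 = 256.98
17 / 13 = 1.31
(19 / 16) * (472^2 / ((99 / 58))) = 15344248/99 = 154992.40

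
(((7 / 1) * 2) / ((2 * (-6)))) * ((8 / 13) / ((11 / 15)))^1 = -140/143 = -0.98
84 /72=7/6 = 1.17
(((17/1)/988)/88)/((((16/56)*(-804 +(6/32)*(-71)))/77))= -833/12920076 = 0.00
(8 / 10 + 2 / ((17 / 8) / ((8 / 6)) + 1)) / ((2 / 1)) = 326/415 = 0.79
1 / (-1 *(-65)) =1/65 = 0.02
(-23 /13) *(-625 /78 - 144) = 272711/1014 = 268.95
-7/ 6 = -1.17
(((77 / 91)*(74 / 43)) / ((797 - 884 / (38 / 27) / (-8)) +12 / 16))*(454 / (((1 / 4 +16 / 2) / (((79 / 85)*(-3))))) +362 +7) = 283380706/791077235 = 0.36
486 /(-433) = -486/433 = -1.12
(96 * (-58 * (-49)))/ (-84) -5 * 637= -6433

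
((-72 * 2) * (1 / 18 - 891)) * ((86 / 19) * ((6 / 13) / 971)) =66200736/239837 = 276.02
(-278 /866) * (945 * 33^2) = -143045595/433 = -330359.34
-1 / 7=-0.14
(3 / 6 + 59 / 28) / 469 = 73/13132 = 0.01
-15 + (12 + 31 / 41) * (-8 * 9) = -38271/41 = -933.44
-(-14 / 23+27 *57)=-1538.39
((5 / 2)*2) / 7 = 5/7 = 0.71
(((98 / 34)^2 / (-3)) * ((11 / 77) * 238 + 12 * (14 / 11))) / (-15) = 1301342/143055 = 9.10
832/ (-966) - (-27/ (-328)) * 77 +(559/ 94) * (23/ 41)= -28768711/7445928 = -3.86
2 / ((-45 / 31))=-62/45 = -1.38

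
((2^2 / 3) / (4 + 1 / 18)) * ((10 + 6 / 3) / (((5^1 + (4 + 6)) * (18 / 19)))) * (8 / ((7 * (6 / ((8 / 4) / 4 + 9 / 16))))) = 1292/22995 = 0.06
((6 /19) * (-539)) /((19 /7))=-22638/361 = -62.71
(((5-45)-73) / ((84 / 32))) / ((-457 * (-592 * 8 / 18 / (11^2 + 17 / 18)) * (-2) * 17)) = 248035/193168416 = 0.00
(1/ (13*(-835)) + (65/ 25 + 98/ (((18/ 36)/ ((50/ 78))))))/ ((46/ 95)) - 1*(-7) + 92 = 54503678/149799 = 363.85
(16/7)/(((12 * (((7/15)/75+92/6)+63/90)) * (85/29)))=17400/4294591 = 0.00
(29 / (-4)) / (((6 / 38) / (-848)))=116812/3 = 38937.33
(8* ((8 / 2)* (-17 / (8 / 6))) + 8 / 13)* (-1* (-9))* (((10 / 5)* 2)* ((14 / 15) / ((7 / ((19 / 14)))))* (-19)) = 22942272/455 = 50422.58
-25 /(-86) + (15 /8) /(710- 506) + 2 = 53799/23392 = 2.30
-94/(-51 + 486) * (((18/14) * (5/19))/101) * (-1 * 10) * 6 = 16920/389557 = 0.04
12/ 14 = 6/7 = 0.86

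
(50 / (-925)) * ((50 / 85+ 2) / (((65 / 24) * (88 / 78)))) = -144/3145 = -0.05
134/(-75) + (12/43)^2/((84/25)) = -1711862/970725 = -1.76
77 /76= 1.01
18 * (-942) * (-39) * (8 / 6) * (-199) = -175460688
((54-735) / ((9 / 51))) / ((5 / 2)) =-7718/5 = -1543.60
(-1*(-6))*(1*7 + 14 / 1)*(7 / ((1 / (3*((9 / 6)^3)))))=35721/4 = 8930.25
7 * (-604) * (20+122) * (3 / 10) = -900564/5 = -180112.80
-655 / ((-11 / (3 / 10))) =393/22 = 17.86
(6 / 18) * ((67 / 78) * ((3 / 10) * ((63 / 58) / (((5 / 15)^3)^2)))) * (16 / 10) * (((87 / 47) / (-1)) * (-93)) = 286171137/15275 = 18734.61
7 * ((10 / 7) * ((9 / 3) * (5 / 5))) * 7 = 210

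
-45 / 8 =-5.62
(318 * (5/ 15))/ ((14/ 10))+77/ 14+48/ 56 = 82.07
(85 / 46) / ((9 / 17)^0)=1.85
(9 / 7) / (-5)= -9/35 = -0.26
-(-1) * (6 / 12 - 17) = -33/2 = -16.50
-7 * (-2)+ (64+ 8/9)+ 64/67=48146/603 = 79.84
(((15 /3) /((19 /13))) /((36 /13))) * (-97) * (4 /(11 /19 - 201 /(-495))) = -4508075/9264 = -486.62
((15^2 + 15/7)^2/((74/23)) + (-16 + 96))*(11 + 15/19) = 934982080/4921 = 189998.39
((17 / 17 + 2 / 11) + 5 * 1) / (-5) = -68/55 = -1.24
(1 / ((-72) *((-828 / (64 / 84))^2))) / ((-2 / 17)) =17/170067681 = 0.00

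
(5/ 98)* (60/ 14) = 75/343 = 0.22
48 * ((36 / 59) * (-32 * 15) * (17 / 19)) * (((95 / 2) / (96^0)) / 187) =-3195.07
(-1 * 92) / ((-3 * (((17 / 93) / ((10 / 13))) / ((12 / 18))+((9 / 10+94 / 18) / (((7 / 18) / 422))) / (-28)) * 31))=-90160/21592059 = 0.00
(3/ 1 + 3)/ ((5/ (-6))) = -36/5 = -7.20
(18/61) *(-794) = -14292/61 = -234.30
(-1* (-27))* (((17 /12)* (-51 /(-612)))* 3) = 153/16 = 9.56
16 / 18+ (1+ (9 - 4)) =62/9 = 6.89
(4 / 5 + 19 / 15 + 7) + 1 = 151/15 = 10.07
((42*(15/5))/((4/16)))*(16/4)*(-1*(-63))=127008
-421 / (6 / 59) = -24839/6 = -4139.83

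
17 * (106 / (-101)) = -1802/101 = -17.84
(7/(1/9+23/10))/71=90/2201 = 0.04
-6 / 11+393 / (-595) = -7893/6545 = -1.21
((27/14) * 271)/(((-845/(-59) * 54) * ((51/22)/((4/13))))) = 351758/3921645 = 0.09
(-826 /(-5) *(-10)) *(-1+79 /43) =-59472/43 = -1383.07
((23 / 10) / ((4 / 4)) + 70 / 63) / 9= 307/810 = 0.38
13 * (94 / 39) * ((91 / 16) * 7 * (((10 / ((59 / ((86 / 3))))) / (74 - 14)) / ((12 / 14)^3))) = 441570311/2752704 = 160.41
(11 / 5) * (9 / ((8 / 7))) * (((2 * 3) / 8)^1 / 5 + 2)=29799/800 = 37.25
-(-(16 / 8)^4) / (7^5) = 16/16807 = 0.00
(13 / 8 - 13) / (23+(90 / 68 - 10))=-1547/1948 = -0.79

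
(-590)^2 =348100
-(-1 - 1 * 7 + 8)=0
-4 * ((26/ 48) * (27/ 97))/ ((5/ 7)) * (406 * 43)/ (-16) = 7149051/7760 = 921.27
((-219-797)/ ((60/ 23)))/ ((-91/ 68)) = 397256/1365 = 291.03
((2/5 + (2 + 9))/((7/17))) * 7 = 193.80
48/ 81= 16/27 = 0.59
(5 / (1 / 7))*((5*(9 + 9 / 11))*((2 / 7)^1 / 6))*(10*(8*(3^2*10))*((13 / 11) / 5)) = 16848000/121 = 139239.67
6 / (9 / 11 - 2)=-66/13 = -5.08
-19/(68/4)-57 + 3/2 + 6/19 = -36371/646 = -56.30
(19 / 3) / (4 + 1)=19/15 = 1.27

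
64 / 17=3.76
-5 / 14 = -0.36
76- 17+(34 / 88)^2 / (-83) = 9480303/160688 = 59.00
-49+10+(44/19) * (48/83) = -59391/1577 = -37.66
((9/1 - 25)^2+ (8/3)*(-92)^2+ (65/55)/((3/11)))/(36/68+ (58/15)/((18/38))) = 52397145/19949 = 2626.55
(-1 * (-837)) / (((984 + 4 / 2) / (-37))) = -30969/986 = -31.41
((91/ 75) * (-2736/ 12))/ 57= -364/75 = -4.85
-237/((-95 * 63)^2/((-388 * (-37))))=-1134124/11940075 = -0.09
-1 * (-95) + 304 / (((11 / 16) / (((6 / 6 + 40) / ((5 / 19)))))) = 3794281/55 = 68986.93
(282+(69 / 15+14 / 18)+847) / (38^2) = 51047/64980 = 0.79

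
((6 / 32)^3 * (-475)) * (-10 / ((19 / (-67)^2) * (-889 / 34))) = -257556375/910336 = -282.92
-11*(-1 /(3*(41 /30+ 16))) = 110/521 = 0.21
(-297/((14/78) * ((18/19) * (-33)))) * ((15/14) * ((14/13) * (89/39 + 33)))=196080/91 = 2154.73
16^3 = 4096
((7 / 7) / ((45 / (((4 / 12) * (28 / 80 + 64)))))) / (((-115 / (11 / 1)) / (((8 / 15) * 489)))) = -512798/43125 = -11.89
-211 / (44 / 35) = -7385/44 = -167.84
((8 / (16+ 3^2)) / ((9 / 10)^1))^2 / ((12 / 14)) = 896/6075 = 0.15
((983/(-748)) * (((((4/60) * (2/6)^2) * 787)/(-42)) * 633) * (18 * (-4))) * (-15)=163234031/1309 = 124701.32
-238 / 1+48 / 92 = -5462/23 = -237.48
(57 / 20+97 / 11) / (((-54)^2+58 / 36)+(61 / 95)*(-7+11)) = 438957/109857154 = 0.00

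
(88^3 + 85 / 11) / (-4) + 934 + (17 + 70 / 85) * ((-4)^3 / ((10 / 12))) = -638809873/3740 = -170804.78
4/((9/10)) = 40/9 = 4.44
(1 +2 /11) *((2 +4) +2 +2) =130/11 = 11.82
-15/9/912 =-5/2736 = 0.00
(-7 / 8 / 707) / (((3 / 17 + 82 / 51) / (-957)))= 0.66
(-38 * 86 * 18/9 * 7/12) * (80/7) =-130720/3 = -43573.33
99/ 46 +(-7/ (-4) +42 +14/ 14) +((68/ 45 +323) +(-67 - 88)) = 895951/4140 = 216.41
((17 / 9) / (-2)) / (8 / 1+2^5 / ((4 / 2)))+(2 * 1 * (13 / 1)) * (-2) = -22481/432 = -52.04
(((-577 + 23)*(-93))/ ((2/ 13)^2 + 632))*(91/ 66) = 132059473/1174932 = 112.40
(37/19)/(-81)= -37/1539 = -0.02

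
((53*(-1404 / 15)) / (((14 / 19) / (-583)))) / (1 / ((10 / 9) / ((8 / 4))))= 15264106/7 = 2180586.57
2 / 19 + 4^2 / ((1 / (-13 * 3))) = -11854/19 = -623.89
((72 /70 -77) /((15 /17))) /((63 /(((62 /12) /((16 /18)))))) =-1401293/176400 = -7.94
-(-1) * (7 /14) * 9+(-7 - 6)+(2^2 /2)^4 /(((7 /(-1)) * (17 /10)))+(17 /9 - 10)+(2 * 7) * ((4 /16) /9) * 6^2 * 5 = 111479/2142 = 52.04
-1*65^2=-4225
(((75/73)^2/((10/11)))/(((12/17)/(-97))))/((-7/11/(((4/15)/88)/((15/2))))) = 90695/895272 = 0.10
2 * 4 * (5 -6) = -8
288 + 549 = 837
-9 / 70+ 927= 64881/70 = 926.87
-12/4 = -3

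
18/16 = 9/8 = 1.12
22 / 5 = 4.40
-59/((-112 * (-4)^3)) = -59/7168 = -0.01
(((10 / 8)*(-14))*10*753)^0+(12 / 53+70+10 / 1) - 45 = 1920/53 = 36.23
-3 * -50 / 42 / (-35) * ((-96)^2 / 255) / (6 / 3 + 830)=-48/10829 = 0.00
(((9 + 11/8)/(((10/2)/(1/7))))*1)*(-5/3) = -83/168 = -0.49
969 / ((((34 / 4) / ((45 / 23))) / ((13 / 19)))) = 3510/23 = 152.61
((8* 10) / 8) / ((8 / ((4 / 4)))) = 5/4 = 1.25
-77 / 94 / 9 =-77/846 = -0.09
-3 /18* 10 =-5/3 = -1.67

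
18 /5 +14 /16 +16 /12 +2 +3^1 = 1297/120 = 10.81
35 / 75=7/15 = 0.47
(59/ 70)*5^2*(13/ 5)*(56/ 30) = 1534/15 = 102.27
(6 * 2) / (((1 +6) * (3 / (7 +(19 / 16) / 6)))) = 691/168 = 4.11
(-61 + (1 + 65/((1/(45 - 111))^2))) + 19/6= 1698499/6 = 283083.17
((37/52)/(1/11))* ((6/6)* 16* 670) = 1090760/13 = 83904.62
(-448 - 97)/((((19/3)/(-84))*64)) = 34335/304 = 112.94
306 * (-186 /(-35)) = 56916/35 = 1626.17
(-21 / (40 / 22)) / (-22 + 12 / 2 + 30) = -33/40 = -0.82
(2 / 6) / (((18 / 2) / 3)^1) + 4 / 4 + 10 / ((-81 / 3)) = 20/27 = 0.74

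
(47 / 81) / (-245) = -47/19845 = 0.00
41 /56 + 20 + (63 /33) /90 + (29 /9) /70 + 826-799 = 1324999/27720 = 47.80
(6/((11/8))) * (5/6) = 3.64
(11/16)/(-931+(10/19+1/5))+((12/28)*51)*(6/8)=162251021/9898112 = 16.39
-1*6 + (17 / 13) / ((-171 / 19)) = -719/117 = -6.15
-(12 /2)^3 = -216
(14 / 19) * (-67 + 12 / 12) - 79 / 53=-50473/1007 = -50.12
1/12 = 0.08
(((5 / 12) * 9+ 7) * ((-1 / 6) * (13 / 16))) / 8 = -559/3072 = -0.18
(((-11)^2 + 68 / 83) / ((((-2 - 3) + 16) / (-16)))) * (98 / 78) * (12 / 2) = -15854048/11869 = -1335.75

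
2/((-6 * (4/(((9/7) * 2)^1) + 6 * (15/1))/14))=-21/412 = -0.05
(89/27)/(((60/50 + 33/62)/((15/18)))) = 68975/43497 = 1.59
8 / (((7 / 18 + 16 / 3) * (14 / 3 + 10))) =108/1133 = 0.10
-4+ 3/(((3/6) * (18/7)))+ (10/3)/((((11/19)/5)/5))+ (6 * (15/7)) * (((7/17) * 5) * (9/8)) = 128695/748 = 172.05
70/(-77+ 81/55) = -1925/2077 = -0.93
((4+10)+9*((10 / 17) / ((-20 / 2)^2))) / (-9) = -2389/1530 = -1.56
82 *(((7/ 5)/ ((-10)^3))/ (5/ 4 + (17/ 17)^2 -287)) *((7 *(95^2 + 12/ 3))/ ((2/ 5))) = 18139261/284750 = 63.70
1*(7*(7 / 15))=49/15 = 3.27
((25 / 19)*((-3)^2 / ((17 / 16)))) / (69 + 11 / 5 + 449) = 2000/93347 = 0.02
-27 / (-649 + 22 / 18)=243/5830 = 0.04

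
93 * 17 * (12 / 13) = 1459.38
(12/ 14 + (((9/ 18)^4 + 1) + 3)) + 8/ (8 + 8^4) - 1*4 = 52951/57456 = 0.92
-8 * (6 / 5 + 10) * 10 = -896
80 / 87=0.92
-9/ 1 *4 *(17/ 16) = -38.25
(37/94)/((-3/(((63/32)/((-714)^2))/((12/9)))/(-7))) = 37/13908992 = 0.00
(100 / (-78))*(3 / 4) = -25/26 = -0.96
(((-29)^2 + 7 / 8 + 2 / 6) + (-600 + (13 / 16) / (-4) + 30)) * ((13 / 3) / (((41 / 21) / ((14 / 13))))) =2559025/3936 = 650.16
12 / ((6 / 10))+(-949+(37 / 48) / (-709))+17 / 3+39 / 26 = -31371869/34032 = -921.83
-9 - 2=-11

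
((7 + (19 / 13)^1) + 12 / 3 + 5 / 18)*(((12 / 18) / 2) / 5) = 2981/3510 = 0.85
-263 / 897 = -0.29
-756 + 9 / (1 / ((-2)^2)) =-720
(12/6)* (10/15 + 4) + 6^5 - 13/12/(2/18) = 93307/12 = 7775.58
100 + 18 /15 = 506/5 = 101.20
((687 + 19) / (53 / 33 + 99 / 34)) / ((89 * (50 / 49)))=19407234/11278525 = 1.72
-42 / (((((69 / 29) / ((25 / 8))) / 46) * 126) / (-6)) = 725/6 = 120.83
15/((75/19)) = 19/5 = 3.80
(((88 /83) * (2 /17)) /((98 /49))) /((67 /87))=7656/94537 = 0.08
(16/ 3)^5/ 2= 524288/243 = 2157.56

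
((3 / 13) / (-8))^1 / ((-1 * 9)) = 1/312 = 0.00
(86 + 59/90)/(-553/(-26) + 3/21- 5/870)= 20581561/5084220 = 4.05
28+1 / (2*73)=4089/146 = 28.01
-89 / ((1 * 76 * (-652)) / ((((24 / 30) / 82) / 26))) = 89/132056080 = 0.00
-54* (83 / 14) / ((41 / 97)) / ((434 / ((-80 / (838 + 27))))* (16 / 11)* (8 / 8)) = 2391147/21548534 = 0.11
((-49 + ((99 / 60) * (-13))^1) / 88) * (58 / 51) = -40861/44880 = -0.91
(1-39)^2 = 1444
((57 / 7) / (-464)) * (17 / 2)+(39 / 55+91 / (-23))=-27911353/8217440 = -3.40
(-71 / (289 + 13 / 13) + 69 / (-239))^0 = 1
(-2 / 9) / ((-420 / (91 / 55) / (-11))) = -13/1350 = -0.01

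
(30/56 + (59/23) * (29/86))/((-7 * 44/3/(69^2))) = -24087969/370832 = -64.96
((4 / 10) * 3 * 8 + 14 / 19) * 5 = 982/19 = 51.68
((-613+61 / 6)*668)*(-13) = 15705014/3 = 5235004.67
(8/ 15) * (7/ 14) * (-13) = -52/15 = -3.47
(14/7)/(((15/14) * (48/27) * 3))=7/20 = 0.35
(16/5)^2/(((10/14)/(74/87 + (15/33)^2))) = 19943168/1315875 = 15.16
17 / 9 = 1.89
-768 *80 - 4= -61444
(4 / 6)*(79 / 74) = 79/111 = 0.71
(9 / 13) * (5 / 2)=45/26 = 1.73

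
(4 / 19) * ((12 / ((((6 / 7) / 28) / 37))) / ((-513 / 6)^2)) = 232064/555579 = 0.42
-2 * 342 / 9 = -76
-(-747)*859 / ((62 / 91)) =58392243/62 = 941810.37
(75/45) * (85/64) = 425/192 = 2.21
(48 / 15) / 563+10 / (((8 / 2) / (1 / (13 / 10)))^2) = 357283/951470 = 0.38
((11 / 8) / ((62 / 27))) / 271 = 297/134416 = 0.00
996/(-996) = -1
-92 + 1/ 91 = -8371/91 = -91.99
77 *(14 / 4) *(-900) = -242550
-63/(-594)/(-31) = -7/2046 = 0.00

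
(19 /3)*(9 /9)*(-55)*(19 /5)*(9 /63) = -3971/21 = -189.10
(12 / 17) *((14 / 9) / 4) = 14/51 = 0.27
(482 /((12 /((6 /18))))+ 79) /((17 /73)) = 121399/306 = 396.73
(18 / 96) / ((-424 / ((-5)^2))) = -0.01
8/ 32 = 1/4 = 0.25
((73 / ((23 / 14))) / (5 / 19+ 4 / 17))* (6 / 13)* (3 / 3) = 282948/6877 = 41.14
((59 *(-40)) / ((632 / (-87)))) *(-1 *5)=-128325/79 = -1624.37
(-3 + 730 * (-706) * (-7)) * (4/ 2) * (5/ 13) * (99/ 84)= 595263405/182 = 3270678.05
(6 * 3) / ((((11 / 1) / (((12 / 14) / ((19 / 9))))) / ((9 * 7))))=8748/209 = 41.86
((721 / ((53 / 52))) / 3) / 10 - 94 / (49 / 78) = -126.05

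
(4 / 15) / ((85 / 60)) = 0.19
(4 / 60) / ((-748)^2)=1/8392560 = 0.00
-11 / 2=-5.50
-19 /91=-0.21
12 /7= 1.71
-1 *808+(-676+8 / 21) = -31156/21 = -1483.62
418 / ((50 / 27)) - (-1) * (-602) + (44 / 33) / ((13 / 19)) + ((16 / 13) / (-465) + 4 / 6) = -11294093/30225 = -373.67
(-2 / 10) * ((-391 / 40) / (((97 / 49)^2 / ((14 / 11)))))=0.63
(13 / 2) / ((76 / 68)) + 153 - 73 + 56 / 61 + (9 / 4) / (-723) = 86.73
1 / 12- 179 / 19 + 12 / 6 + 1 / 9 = -4943/684 = -7.23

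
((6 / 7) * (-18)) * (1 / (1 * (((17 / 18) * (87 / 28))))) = -2592/493 = -5.26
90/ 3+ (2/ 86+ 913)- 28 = 39346/43 = 915.02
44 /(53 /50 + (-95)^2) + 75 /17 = 4.42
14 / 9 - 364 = -3262/9 = -362.44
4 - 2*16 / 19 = 44/19 = 2.32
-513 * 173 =-88749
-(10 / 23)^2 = -100/529 = -0.19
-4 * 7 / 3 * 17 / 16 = -119/12 = -9.92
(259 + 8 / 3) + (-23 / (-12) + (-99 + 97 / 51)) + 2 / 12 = 33997/204 = 166.65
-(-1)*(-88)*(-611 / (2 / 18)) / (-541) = -483912/541 = -894.48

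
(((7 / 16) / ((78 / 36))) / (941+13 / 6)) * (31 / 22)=1953/6473896 = 0.00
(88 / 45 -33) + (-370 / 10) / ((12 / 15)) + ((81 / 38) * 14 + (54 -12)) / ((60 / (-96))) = -657467/3420 = -192.24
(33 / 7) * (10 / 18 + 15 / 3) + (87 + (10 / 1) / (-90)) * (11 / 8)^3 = 4065347/16128 = 252.07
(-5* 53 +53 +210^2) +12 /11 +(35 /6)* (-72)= 478160/11 = 43469.09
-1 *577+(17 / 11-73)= -7133/11 = -648.45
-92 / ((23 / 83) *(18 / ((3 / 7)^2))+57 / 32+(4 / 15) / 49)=-179598720/56501989 = -3.18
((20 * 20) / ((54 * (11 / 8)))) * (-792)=-12800/3 = -4266.67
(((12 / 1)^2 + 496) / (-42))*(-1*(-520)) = -7923.81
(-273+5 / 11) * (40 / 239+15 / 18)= -2151065/7887 = -272.74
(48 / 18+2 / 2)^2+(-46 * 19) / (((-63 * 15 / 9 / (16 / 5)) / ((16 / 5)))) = 777107/7875 = 98.68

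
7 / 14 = 1/2 = 0.50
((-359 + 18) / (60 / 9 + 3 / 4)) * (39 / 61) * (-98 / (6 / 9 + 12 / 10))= 8378370/5429 = 1543.26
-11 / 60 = -0.18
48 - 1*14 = 34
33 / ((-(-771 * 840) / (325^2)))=232375/43176 = 5.38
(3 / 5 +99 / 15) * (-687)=-24732/5 = -4946.40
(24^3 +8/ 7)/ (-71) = -96776/497 = -194.72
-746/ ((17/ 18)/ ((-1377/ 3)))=362556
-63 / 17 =-3.71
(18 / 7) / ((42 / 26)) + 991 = 48637/49 = 992.59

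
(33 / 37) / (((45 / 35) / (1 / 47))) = 77/5217 = 0.01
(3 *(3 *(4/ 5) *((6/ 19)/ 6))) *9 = 324/95 = 3.41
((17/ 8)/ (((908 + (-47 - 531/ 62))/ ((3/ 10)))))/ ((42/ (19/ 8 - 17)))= -20553/78924160 = 0.00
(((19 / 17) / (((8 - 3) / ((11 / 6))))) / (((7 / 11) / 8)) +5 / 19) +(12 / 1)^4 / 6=117393889/33915 = 3461.41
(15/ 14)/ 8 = 15/112 = 0.13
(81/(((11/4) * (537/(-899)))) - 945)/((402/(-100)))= 32629950/131923 = 247.34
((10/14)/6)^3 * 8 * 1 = 125/9261 = 0.01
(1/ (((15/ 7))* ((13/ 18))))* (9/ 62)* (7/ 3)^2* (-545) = -112161/403 = -278.32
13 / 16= 0.81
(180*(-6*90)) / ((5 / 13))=-252720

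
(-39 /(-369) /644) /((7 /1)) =13/554484 = 0.00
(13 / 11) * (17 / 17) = 13/11 = 1.18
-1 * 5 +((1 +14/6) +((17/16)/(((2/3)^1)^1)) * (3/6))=-167/192 = -0.87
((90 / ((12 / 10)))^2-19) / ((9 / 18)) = 11212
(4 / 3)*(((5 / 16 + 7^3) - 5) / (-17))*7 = -37891/204 = -185.74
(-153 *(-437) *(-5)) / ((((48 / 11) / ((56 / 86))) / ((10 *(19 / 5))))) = -1895690.76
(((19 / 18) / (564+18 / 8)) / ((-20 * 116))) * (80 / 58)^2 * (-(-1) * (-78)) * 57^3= 81320304/3682739 = 22.08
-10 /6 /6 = -5/18 = -0.28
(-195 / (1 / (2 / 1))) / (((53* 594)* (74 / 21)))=-455/129426 = 0.00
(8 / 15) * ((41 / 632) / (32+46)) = 41/92430 = 0.00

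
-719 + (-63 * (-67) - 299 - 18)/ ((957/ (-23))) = -777875/957 = -812.83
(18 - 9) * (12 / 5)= 108/5 = 21.60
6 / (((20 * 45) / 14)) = 7/75 = 0.09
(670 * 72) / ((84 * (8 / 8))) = 4020/7 = 574.29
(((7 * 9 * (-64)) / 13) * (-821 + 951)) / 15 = -2688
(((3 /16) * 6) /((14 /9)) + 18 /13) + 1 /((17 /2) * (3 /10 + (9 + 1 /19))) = 2.12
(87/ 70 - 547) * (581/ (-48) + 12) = 38203/672 = 56.85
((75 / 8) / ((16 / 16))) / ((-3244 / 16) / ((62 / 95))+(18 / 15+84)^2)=58125/43079923 = 0.00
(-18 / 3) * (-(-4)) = -24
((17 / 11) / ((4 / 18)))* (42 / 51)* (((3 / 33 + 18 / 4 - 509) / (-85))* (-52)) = -18176886/10285 = -1767.32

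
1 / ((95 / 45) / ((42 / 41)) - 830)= -378/312961 = 0.00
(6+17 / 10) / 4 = 77/40 = 1.92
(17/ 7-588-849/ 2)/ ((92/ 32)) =-56564/161 = -351.33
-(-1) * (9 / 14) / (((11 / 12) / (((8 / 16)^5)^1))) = 27/1232 = 0.02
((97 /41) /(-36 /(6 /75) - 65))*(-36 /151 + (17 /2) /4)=-221063/25506920 = -0.01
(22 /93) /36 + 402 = 672959/1674 = 402.01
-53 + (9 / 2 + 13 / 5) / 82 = -43389/820 = -52.91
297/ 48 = 99/16 = 6.19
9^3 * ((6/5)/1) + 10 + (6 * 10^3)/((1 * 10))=1484.80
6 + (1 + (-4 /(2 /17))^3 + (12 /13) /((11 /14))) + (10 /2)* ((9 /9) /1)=-5618588/143 = -39290.83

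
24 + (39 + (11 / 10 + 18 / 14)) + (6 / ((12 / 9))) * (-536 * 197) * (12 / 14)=-28505263/70 = -407218.04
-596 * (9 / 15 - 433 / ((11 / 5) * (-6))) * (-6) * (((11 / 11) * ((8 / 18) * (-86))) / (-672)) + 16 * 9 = 72121241/10395 = 6938.07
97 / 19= 5.11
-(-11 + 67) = -56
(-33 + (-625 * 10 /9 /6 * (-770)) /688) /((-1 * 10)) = -896621/92880 = -9.65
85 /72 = 1.18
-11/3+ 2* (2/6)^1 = -3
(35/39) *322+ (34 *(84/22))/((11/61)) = 4760882/4719 = 1008.88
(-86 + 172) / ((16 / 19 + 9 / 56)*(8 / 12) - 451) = -137256/718729 = -0.19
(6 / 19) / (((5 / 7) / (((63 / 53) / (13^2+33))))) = 1323/508535 = 0.00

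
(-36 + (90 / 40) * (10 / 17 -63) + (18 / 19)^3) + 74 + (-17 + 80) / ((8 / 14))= 8.67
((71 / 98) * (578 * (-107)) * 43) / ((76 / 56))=-188815838/133 = -1419667.95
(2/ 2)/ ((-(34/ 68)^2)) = -4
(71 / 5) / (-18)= -71/90 = -0.79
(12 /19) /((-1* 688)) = -3/3268 = 0.00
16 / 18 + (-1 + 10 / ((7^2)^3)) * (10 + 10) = -20233828/1058841 = -19.11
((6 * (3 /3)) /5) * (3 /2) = 9/5 = 1.80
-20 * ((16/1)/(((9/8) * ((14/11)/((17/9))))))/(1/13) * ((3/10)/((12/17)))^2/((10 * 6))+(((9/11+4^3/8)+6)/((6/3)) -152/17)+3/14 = -141857908/7952175 = -17.84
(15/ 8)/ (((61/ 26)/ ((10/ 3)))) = 325/122 = 2.66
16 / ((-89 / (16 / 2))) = -128/89 = -1.44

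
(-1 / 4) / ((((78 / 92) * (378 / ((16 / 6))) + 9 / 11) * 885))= -506/216735615 = 0.00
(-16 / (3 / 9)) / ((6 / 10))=-80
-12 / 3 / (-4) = 1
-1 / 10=-0.10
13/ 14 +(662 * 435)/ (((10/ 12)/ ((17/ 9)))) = 9138261/14 = 652732.93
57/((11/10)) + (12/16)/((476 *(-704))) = 69457917/1340416 = 51.82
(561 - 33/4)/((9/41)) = 30217/12 = 2518.08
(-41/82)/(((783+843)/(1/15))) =-1/48780 = 0.00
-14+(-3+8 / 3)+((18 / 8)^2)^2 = 8675/768 = 11.30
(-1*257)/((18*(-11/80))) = 10280/99 = 103.84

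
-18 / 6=-3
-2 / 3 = -0.67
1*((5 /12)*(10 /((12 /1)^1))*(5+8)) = 325/72 = 4.51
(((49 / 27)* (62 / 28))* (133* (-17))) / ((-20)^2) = -490637/21600 = -22.71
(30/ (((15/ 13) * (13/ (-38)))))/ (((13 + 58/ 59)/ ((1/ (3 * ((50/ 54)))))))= -13452/6875 = -1.96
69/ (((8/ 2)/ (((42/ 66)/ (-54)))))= -161/792 = -0.20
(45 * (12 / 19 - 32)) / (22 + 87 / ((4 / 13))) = -107280/23161 = -4.63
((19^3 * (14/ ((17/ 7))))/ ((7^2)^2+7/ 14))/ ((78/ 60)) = 13443640/1061463 = 12.67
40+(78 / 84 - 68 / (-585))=336157/8190 = 41.04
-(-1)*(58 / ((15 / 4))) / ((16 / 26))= 377/15 = 25.13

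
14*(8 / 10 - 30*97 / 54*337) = -254236.58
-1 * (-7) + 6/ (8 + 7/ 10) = 223/29 = 7.69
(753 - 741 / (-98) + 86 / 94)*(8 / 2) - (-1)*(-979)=2066.90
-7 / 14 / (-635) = 1/1270 = 0.00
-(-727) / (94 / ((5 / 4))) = 3635/376 = 9.67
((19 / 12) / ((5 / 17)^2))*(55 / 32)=60401/1920 = 31.46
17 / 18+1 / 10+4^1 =227/45 = 5.04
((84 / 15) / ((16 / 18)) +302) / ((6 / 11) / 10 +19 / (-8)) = -135652/1021 = -132.86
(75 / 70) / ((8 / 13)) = 195/112 = 1.74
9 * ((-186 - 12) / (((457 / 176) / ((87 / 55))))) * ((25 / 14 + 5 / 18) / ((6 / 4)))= -4777344/3199 = -1493.39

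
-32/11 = -2.91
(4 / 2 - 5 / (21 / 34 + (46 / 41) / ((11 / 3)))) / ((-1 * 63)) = 48344/892269 = 0.05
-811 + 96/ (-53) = -43079/53 = -812.81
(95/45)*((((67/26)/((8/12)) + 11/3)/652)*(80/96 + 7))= 1049275/5492448 = 0.19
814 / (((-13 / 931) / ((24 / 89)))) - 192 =-18410160/1157 = -15911.98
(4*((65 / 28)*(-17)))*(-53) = 58565/7 = 8366.43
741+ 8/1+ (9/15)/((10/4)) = 18731/25 = 749.24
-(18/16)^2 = -1.27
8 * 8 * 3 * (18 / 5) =3456/5 = 691.20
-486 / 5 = -97.20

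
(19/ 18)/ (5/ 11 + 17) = 209/3456 = 0.06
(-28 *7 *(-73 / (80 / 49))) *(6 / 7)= 75117/10 = 7511.70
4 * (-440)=-1760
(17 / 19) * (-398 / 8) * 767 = -2594761/76 = -34141.59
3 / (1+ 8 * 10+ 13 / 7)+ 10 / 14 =3047/4060 = 0.75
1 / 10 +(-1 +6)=51/10 = 5.10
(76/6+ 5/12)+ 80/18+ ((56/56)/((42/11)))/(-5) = 22019/1260 = 17.48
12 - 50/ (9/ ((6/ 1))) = -64/3 = -21.33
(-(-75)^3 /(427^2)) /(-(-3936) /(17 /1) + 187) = 1434375/259454167 = 0.01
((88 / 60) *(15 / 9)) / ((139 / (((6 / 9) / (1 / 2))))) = 88/3753 = 0.02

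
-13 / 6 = -2.17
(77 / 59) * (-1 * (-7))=9.14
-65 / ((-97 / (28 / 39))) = 140/291 = 0.48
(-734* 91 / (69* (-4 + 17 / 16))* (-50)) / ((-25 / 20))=42748160/3243 = 13181.67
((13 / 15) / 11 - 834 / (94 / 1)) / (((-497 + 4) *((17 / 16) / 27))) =9819936/21664885 = 0.45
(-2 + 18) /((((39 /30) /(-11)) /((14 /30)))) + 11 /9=-7249/117 = -61.96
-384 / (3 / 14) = -1792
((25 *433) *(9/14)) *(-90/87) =-1461375/203 = -7198.89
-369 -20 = -389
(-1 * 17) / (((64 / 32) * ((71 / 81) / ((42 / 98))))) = -4131/994 = -4.16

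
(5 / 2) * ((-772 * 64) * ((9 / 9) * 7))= -864640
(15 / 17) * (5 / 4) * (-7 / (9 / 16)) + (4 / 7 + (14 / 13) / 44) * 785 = 46360355/102102 = 454.06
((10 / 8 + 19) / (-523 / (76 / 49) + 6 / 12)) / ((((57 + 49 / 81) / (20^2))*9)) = -2770200/59699137 = -0.05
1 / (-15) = -1/15 = -0.07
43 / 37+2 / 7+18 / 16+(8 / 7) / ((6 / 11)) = 29017/6216 = 4.67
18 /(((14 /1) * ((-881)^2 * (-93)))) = -3/168426937 = 0.00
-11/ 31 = -0.35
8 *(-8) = -64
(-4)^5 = -1024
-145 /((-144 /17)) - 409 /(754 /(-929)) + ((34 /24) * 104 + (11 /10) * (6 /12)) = 181573937/271440 = 668.93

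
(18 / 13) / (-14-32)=-9/299 = -0.03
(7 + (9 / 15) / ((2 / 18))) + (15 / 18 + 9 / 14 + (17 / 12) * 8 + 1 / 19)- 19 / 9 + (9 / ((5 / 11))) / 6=316619/11970 = 26.45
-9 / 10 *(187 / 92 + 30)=-26523/920 = -28.83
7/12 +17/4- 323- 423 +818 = 461/6 = 76.83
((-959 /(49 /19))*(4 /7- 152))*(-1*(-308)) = 121403920/7 = 17343417.14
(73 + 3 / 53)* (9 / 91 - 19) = -6659840/4823 = -1380.85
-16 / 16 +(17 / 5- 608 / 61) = -2308/305 = -7.57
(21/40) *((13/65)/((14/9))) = 27/400 = 0.07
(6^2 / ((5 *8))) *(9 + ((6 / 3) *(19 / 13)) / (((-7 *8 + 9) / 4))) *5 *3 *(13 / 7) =144369/658 = 219.41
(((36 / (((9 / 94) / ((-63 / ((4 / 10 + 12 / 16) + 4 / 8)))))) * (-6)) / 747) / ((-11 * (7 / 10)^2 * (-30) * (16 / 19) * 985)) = 35720/41547891 = 0.00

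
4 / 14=2/7 = 0.29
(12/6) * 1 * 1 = 2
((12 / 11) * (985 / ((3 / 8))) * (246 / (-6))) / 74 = -646160/407 = -1587.62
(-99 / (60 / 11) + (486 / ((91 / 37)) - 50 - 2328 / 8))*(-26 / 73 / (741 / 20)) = 588026/378651 = 1.55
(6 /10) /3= 1/5 = 0.20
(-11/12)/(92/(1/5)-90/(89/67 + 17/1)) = -3377/1676550 = 0.00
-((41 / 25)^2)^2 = -2825761/390625 = -7.23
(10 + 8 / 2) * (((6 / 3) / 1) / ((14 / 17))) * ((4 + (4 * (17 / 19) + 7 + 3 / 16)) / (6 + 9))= 76313/2280 = 33.47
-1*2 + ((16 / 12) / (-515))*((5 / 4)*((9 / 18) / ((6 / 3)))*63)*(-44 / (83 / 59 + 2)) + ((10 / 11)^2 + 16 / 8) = 1.48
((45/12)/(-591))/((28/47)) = -235/22064 = -0.01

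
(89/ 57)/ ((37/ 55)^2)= 269225/78033 = 3.45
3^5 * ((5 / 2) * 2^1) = 1215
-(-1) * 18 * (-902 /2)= -8118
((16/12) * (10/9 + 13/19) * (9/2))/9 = 614/513 = 1.20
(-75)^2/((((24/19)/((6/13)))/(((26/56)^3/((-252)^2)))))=2006875/619573248 = 0.00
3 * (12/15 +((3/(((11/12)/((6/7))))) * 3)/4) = 3354/385 = 8.71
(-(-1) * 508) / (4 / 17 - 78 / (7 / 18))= -15113/5960 = -2.54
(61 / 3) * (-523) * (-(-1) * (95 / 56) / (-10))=606157/336 = 1804.04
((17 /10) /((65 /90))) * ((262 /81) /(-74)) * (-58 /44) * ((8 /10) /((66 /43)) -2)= -7879126/39285675 = -0.20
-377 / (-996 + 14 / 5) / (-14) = -145/5348 = -0.03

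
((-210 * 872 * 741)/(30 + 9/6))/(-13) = 331360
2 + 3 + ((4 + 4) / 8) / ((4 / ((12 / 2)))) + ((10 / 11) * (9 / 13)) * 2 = 2219/286 = 7.76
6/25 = 0.24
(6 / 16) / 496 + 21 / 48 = 1739/3968 = 0.44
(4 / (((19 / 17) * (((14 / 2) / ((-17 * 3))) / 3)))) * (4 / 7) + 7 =-35099/931 = -37.70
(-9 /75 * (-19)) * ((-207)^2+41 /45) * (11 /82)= 201501707/15375 = 13105.80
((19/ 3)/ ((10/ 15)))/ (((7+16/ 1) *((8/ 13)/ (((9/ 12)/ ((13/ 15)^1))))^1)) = 855/1472 = 0.58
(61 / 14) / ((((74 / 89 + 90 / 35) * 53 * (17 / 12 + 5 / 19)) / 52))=4022889/5379235 = 0.75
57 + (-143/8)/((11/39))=-51/8 = -6.38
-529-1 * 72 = -601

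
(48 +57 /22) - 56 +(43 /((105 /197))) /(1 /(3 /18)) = 27848/3465 = 8.04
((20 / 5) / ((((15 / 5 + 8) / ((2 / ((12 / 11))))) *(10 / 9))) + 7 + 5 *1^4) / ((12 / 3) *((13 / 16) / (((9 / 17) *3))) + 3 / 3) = 972/235 = 4.14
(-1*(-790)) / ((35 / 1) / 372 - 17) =-293880/6289 = -46.73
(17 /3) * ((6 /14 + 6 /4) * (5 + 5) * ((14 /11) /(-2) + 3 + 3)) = 45135/77 = 586.17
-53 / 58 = -0.91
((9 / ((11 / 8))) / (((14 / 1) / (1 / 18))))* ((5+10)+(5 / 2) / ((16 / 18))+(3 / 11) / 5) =15723/33880 = 0.46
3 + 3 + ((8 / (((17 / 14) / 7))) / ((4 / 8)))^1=98.24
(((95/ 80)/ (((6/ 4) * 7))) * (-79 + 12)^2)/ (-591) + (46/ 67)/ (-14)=-0.91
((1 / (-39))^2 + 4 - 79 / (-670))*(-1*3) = -4197109/339690 = -12.36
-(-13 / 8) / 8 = 13/64 = 0.20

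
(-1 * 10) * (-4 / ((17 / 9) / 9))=3240/17 = 190.59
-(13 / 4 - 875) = 871.75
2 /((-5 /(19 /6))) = -19/15 = -1.27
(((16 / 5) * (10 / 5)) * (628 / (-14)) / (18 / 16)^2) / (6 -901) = 643072/2537325 = 0.25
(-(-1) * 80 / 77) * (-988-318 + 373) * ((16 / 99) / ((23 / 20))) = -7961600/58443 = -136.23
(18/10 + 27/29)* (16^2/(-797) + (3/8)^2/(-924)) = -45437967/51773120 = -0.88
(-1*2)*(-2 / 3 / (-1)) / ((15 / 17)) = -68/45 = -1.51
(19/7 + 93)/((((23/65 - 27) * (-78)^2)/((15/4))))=-8375/3782688 = 0.00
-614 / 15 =-40.93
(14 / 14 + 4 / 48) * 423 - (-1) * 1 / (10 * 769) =7047887/15380 = 458.25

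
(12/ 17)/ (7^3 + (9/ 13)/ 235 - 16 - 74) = 9165/3284927 = 0.00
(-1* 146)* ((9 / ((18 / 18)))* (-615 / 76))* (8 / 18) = 89790/19 = 4725.79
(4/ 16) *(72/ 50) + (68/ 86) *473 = 9359/25 = 374.36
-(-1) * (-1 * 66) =-66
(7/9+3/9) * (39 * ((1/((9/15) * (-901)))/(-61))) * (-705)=-152750/164883 = -0.93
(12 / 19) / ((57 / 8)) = 0.09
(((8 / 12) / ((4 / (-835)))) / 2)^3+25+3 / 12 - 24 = -582180715/1728 = -336910.14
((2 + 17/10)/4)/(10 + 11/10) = 1/12 = 0.08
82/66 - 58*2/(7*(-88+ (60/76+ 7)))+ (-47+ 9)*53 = -19680736/9779 = -2012.55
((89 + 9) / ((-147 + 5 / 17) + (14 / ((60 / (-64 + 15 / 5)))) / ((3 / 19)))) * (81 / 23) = -12145140/8334763 = -1.46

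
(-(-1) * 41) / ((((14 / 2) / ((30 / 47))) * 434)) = 615/71393 = 0.01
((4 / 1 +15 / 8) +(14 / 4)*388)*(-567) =-6186537/8 = -773317.12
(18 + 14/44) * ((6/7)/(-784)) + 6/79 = 266697/4769072 = 0.06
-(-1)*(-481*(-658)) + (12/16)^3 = 20255899/64 = 316498.42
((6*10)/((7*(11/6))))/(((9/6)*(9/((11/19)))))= 80/399 = 0.20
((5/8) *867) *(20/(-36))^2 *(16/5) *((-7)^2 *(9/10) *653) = 46235665/3 = 15411888.33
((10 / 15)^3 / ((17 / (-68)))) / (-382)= 16/5157 = 0.00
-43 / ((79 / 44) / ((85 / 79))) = -160820/6241 = -25.77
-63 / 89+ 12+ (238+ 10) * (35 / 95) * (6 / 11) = 1137069/18601 = 61.13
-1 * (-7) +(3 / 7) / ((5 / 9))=272/35 = 7.77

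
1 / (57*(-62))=-1/3534 = 0.00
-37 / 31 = -1.19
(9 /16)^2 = 81/256 = 0.32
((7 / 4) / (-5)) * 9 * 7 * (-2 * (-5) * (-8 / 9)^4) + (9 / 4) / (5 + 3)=-3204703/23328 = -137.38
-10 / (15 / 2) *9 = -12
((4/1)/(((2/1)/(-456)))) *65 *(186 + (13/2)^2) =-13530660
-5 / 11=-0.45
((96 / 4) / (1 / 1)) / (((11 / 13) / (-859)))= -268008/11 = -24364.36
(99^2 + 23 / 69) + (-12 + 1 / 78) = 254523/26 = 9789.35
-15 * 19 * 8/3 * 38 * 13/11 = -375440/11 = -34130.91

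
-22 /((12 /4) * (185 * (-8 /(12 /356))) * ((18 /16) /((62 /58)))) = 682/4297365 = 0.00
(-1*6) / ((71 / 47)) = -282/71 = -3.97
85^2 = 7225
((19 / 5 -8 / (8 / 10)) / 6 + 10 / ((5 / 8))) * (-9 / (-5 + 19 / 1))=-1347/140 = -9.62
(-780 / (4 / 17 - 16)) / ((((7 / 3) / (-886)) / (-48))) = 422940960/469 = 901793.09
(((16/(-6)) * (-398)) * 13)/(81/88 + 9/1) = 3642496/2619 = 1390.80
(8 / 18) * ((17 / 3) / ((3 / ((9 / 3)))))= 2.52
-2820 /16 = -176.25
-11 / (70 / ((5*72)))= -396/7 = -56.57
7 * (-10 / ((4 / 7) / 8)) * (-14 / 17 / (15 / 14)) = 38416/51 = 753.25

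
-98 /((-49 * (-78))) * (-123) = 41/13 = 3.15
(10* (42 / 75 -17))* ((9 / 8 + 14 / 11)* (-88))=173442/5 = 34688.40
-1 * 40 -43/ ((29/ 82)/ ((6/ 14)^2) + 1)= -118094/2159 = -54.70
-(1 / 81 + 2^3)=-649/81 = -8.01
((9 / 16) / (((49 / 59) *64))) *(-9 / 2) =-4779/100352 = -0.05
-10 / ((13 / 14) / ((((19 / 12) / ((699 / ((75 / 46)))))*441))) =-2443875/139334 = -17.54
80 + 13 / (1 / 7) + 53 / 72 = 12365/72 = 171.74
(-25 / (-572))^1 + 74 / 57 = 43753/32604 = 1.34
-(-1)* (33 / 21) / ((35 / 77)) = 121/35 = 3.46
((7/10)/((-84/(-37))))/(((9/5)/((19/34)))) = 0.10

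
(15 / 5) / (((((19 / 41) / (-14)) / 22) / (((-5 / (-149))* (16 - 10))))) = -1136520/2831 = -401.46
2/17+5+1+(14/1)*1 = 342/17 = 20.12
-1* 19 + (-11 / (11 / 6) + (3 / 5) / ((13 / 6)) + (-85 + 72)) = -2452/65 = -37.72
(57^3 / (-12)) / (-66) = 20577/88 = 233.83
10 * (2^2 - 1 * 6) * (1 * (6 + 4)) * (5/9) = -1000/9 = -111.11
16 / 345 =0.05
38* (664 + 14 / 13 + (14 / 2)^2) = 352754/13 = 27134.92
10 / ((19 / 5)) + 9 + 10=411/19 = 21.63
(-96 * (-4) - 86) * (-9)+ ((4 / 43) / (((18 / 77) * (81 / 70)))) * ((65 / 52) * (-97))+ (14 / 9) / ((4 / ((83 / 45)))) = -853572443/313470 = -2722.98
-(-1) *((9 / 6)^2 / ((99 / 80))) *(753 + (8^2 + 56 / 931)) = 197580/133 = 1485.56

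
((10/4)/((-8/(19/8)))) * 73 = -6935/128 = -54.18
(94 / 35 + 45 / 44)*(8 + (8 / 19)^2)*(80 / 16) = 4214718/27797 = 151.62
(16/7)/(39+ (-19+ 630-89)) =16/3927 = 0.00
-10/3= -3.33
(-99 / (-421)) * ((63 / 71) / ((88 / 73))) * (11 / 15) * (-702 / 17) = -53270217/10162940 = -5.24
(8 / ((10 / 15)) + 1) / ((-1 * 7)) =-13/7 = -1.86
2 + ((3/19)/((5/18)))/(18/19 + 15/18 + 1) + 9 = 17759/1585 = 11.20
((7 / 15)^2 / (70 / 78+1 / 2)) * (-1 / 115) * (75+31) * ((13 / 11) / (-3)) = 1755572/31024125 = 0.06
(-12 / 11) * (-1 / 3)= 4/11 = 0.36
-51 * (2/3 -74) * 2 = 7480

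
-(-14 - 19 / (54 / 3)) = 271/18 = 15.06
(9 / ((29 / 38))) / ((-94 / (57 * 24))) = -233928/1363 = -171.63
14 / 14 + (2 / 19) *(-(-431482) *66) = 56955643/19 = 2997665.42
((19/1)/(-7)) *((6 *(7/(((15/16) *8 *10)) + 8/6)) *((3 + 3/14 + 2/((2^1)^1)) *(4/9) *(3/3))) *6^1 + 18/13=-12408338/47775 = -259.72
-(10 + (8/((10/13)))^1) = -102/5 = -20.40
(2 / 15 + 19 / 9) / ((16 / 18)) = 101/40 = 2.52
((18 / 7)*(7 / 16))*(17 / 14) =153/112 = 1.37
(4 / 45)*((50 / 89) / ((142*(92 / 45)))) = 25/145337 = 0.00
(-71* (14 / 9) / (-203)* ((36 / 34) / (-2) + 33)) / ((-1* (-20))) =0.88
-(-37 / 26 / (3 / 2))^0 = -1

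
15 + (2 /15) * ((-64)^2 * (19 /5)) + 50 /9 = 471569/225 = 2095.86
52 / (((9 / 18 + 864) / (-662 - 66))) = -832/19 = -43.79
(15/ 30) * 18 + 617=626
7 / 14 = 1/2 = 0.50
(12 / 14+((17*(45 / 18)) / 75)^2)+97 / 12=14587/1575 = 9.26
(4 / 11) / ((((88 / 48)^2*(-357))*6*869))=-8/137640041 = 0.00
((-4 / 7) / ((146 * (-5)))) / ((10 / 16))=16/12775 = 0.00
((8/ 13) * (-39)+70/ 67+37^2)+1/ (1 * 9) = 811732/603 = 1346.16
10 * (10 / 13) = 100/13 = 7.69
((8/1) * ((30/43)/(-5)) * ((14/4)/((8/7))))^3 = -3176523/79507 = -39.95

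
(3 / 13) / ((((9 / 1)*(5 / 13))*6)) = 1/90 = 0.01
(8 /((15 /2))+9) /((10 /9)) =453/50 = 9.06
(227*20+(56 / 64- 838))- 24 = 29431/8 = 3678.88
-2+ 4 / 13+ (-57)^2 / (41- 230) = -5155/273 = -18.88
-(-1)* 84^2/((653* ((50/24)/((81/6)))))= 1143072/16325 = 70.02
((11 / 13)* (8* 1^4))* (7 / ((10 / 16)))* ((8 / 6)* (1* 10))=1010.87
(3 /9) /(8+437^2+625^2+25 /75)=1/1744807 = 0.00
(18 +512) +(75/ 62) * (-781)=-25715/62 = -414.76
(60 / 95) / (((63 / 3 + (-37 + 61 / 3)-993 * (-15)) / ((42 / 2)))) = 378/424631 = 0.00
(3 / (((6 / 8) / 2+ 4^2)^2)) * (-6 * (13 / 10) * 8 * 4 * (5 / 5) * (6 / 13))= -110592/85805 = -1.29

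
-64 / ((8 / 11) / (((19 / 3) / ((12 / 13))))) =-5434/9 = -603.78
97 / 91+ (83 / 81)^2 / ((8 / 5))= 8225831/4776408 = 1.72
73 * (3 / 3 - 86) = -6205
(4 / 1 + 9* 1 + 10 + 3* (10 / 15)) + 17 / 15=392/15 = 26.13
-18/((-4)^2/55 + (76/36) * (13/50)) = -89100/4157 = -21.43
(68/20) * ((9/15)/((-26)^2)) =51/16900 = 0.00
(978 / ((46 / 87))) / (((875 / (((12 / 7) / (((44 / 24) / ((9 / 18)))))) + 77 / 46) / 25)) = 38288700/1551011 = 24.69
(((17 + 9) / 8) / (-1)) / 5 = -13/20 = -0.65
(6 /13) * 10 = 60/13 = 4.62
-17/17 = -1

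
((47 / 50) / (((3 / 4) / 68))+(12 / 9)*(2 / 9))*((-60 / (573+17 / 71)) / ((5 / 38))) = -14159104/208125 = -68.03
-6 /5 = -1.20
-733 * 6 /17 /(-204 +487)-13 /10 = -106523/48110 = -2.21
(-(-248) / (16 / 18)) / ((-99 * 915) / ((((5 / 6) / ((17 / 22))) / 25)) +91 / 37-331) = -3441/25903127 = 0.00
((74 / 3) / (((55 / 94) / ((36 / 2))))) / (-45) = -13912/825 = -16.86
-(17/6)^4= -83521/1296 = -64.45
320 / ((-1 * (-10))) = 32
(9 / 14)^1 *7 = 9/2 = 4.50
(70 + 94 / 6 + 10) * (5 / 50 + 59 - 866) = -2315803/30 = -77193.43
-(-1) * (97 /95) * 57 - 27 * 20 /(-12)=516/5 = 103.20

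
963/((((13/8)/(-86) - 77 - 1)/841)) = -557199504/53677 = -10380.60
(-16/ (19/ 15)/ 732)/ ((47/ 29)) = -580/54473 = -0.01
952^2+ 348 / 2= 906478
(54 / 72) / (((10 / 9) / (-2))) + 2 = 13/20 = 0.65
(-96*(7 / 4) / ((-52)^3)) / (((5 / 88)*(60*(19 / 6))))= 231/2087150 = 0.00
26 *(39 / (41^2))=1014/1681 = 0.60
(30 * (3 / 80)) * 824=927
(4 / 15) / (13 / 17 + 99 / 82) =5576/41235 = 0.14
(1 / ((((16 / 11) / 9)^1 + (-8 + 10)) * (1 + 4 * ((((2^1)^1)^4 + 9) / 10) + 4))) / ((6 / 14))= 77/1070 = 0.07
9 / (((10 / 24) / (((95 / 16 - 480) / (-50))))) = 40959/200 = 204.80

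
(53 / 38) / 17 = 53/646 = 0.08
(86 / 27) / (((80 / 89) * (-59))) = -3827/63720 = -0.06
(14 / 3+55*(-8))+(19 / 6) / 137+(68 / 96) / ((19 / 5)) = -27183055/62472 = -435.12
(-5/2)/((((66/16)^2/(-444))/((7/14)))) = 11840/363 = 32.62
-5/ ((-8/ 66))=165/4 = 41.25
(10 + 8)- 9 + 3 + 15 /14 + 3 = 225/14 = 16.07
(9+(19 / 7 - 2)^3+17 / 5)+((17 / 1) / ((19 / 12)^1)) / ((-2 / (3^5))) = -42092061/32585 = -1291.76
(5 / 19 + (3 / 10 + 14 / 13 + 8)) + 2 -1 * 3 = 21341/2470 = 8.64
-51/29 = -1.76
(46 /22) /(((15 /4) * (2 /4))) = 184/165 = 1.12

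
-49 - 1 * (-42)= -7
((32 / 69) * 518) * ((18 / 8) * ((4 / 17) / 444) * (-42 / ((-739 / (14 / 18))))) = 10976/866847 = 0.01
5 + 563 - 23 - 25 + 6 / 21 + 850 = 1370.29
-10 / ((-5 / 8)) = 16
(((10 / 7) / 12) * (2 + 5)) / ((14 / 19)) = 95/84 = 1.13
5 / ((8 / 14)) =35/4 = 8.75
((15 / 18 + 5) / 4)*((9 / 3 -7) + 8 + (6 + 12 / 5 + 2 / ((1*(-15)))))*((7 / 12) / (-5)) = -1127/540 = -2.09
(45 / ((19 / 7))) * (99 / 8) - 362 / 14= 190783/1064 = 179.31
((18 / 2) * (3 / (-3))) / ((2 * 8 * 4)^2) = -9/4096 = 0.00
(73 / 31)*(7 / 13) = 511/403 = 1.27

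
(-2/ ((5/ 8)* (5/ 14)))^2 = 50176/625 = 80.28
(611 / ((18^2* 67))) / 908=611/19710864 = 0.00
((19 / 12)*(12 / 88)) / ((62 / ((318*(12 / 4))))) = 9063/2728 = 3.32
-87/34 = -2.56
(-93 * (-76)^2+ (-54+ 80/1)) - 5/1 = -537147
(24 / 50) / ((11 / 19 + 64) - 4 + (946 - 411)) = 19/23575 = 0.00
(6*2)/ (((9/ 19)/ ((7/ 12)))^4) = 27.60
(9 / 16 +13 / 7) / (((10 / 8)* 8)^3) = 271/112000 = 0.00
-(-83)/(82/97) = 8051/82 = 98.18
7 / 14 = 1/2 = 0.50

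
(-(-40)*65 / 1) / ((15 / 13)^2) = 17576/9 = 1952.89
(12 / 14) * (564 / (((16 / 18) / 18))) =68526/7 = 9789.43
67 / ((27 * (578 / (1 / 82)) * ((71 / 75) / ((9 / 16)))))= 1675/53841856 = 0.00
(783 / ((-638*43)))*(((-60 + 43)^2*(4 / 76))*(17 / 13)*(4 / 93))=-88434/3621761 = -0.02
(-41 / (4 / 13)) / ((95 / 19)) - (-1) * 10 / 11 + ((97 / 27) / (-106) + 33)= 2274637/314820 = 7.23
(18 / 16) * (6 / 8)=27/32 = 0.84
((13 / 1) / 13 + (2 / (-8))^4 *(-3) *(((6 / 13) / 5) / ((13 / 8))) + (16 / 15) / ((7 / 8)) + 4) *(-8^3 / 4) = -795.95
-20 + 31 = 11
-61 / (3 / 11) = -671/3 = -223.67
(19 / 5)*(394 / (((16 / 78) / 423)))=61748271/20 = 3087413.55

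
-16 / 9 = -1.78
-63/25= -2.52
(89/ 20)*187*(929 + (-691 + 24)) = 218023.30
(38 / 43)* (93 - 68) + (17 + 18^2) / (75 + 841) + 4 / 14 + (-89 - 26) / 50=28193351/1378580 = 20.45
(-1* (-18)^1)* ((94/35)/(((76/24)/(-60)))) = -121824/133 = -915.97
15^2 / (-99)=-25/11 = -2.27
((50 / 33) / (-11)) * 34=-4.68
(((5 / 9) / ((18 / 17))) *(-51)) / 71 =-1445/3834 = -0.38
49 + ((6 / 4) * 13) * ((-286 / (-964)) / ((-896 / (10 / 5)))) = 21156151/431872 = 48.99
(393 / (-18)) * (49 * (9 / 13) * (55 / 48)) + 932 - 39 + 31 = 31339/416 = 75.33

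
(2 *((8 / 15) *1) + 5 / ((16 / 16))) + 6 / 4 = 227/30 = 7.57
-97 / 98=-0.99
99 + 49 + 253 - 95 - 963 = -657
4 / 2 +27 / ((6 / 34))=155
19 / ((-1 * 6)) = -19/6 = -3.17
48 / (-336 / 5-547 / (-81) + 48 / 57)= -369360/458659 = -0.81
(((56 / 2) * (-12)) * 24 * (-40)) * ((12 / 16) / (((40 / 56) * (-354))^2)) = 65856/17405 = 3.78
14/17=0.82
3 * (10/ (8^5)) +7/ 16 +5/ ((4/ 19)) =396303/16384 = 24.19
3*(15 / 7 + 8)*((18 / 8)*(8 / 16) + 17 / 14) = 27903/392 = 71.18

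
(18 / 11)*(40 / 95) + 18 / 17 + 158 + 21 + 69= 249.75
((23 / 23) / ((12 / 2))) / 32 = 1/192 = 0.01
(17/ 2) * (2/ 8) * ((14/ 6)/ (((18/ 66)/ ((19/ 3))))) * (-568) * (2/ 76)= -92939/54 = -1721.09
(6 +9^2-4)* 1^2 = 83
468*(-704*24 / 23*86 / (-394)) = 340015104/4531 = 75041.96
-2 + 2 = 0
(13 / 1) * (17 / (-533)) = -17/41 = -0.41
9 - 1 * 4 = 5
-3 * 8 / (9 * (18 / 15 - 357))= 40/5337 = 0.01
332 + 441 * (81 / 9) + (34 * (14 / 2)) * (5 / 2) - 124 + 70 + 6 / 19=92004/19 = 4842.32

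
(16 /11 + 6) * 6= 492/11 = 44.73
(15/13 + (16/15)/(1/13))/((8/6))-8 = 849/260 = 3.27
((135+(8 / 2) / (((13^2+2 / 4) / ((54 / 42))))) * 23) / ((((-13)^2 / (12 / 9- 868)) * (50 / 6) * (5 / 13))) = -19652856/3955 = -4969.12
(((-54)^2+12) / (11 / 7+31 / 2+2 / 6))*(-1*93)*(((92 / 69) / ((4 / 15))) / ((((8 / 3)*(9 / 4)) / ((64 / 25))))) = -121992192/3655 = -33376.80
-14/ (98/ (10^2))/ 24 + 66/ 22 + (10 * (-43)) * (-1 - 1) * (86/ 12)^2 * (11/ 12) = 30612013/756 = 40492.08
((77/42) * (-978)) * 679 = -1217447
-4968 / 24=-207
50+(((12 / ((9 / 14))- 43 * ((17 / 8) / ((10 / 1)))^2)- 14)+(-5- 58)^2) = 77217119/19200 = 4021.72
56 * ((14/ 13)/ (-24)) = -98/39 = -2.51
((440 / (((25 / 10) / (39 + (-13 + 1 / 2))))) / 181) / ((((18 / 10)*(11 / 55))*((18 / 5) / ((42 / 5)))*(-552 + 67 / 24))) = -932800/3067407 = -0.30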